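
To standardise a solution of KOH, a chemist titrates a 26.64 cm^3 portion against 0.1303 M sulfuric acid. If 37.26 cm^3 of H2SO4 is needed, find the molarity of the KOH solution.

0.364 M

n(H2SO4) delivered = 0.1303 x 0.03726 = 0.004855 mol.
The reaction is 2 KOH + 1 H2SO4, so n(KOH) = 0.004855 x 2/1 = 0.009710 mol.
[KOH] = 0.009710 mol / 0.02664 L = 0.364 M.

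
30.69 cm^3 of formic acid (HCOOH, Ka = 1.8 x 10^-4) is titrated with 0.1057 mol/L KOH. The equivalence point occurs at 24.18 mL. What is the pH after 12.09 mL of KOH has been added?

3.74

12.09 mL is exactly half the equivalence volume (24.18/2), i.e. the half-equivalence point.
There, n(HA) = n(A^-), so pH = pKa = -log(1.8 x 10^-4) = 3.74.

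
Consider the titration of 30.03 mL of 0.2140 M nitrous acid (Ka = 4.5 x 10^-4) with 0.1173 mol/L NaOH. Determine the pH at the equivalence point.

8.11

n(HNO2) = 0.2140 x 0.03003 = 0.006426 mol; V(NaOH) at equivalence = 0.006426/0.1173 = 0.05479 L.
At equivalence all the acid is converted to NO2-; total volume = 0.03003 + 0.05479 = 0.08482 L, so [NO2-] = 0.006426/0.08482 = 0.07577 M.
Kb = Kw/Ka = 1.0e-14 / 4.5 x 10^-4 = 2.22e-11.
[OH^-] = sqrt(Kb x [NO2-]) = sqrt(2.22e-11 x 0.07577) = 1.30e-6 M.
pOH = 5.89, so pH = 14.00 - 5.89 = 8.11.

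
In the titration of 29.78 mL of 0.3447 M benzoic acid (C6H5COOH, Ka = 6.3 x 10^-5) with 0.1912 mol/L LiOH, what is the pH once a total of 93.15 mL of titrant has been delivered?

n(acid) = 0.3447 x 0.02978 = 0.01027 mol; n(LiOH) added = 0.1912 x 0.09315 = 0.01781 mol.
Base is in excess by 0.01781 - 0.01027 = 0.007545 mol in a total volume of 0.1229 L.
[OH^-] = 0.007545/0.1229 = 0.06138 M, so pOH = 1.21 and pH = 14.00 - 1.21 = 12.79.

12.79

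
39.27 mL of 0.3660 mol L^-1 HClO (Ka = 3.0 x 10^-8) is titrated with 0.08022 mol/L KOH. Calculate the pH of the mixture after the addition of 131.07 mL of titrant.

Initial n(HClO) = 0.3660 x 0.03927 = 0.01437 mol.
n(KOH) added = 0.08022 x 0.1311 = 0.01051 mol, converting that many moles of HClO to ClO-.
Remaining n(HClO) = 0.003858 mol; n(ClO-) = 0.01051 mol.
By Henderson-Hasselbalch, pH = pKa + log([A^-]/[HA]) = 7.52 + log(0.01051/0.003858) = 7.52 + (+0.44) = 7.96.

7.96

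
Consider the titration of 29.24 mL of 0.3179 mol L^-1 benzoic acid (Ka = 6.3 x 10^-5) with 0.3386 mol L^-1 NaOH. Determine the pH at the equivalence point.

8.71

n(C6H5COOH) = 0.3179 x 0.02924 = 0.009295 mol; V(NaOH) at equivalence = 0.009295/0.3386 = 0.02745 L.
At equivalence all the acid is converted to C6H5COO-; total volume = 0.02924 + 0.02745 = 0.05669 L, so [C6H5COO-] = 0.009295/0.05669 = 0.1640 M.
Kb = Kw/Ka = 1.0e-14 / 6.3 x 10^-5 = 1.59e-10.
[OH^-] = sqrt(Kb x [C6H5COO-]) = sqrt(1.59e-10 x 0.1640) = 5.10e-6 M.
pOH = 5.29, so pH = 14.00 - 5.29 = 8.71.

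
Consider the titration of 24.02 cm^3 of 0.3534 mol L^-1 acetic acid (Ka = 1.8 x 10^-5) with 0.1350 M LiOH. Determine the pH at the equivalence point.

8.87

n(CH3COOH) = 0.3534 x 0.02402 = 0.008489 mol; V(LiOH) at equivalence = 0.008489/0.1350 = 0.06288 L.
At equivalence all the acid is converted to CH3COO-; total volume = 0.02402 + 0.06288 = 0.08690 L, so [CH3COO-] = 0.008489/0.08690 = 0.09768 M.
Kb = Kw/Ka = 1.0e-14 / 1.8 x 10^-5 = 5.56e-10.
[OH^-] = sqrt(Kb x [CH3COO-]) = sqrt(5.56e-10 x 0.09768) = 7.37e-6 M.
pOH = 5.13, so pH = 14.00 - 5.13 = 8.87.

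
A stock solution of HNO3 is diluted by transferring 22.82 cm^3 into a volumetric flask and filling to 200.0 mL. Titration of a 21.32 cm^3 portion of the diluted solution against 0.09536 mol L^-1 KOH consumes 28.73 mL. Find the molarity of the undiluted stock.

n(KOH) = 0.09536 x 0.02873 = 0.002740 mol.
n(HNO3) in the aliquot = 0.002740 mol.
[diluted HNO3] = 0.002740 / 0.02132 = 0.1285 M.
Dilution factor = 200.0/22.82 = 8.764, so [stock] = 0.1285 x 8.764 = 1.13 M.

1.13 M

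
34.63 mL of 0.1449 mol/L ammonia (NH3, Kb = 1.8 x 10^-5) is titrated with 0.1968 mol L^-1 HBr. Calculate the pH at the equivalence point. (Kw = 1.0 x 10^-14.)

n(NH3) = 0.1449 x 0.03463 = 0.005018 mol; V(HBr) at equivalence = 0.005018/0.1968 = 0.02550 L.
At equivalence the base is fully converted to NH4+; total volume = 0.06013 L, so [NH4+] = 0.005018/0.06013 = 0.08345 M.
Ka(NH4+) = Kw/Kb = 1.0e-14 / 1.8 x 10^-5 = 5.56e-10.
[H^+] = sqrt(Ka x [NH4+]) = sqrt(5.56e-10 x 0.08345) = 6.81e-6 M.
pH = -log(6.81e-6) = 5.17.

5.17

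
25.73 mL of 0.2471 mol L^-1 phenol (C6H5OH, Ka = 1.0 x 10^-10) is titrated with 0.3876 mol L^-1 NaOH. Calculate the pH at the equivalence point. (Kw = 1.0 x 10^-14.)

n(C6H5OH) = 0.2471 x 0.02573 = 0.006358 mol; V(NaOH) at equivalence = 0.006358/0.3876 = 0.01640 L.
At equivalence all the acid is converted to C6H5O-; total volume = 0.02573 + 0.01640 = 0.04213 L, so [C6H5O-] = 0.006358/0.04213 = 0.1509 M.
Kb = Kw/Ka = 1.0e-14 / 1.0 x 10^-10 = 0.000100.
[OH^-] = sqrt(Kb x [C6H5O-]) = sqrt(0.000100 x 0.1509) = 0.00388 M.
pOH = 2.41, so pH = 14.00 - 2.41 = 11.59.

11.59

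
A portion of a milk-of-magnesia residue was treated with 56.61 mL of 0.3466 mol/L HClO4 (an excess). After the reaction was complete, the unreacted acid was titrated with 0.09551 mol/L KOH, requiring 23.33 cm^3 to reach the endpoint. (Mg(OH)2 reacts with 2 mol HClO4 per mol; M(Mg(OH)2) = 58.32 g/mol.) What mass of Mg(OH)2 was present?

Total n(HClO4) added = 0.3466 x 0.05661 = 0.01962 mol.
n(KOH) used = 0.09551 x 0.02333 = 0.002228 mol, which equals the excess n(HClO4).
So n(HClO4) consumed by the sample = 0.01962 - 0.002228 = 0.01739 mol.
n(Mg(OH)2) = 0.01739 / 2 = 0.008696 mol.
mass = 0.008696 mol x 58.32 g/mol = 0.507 g.

0.507 g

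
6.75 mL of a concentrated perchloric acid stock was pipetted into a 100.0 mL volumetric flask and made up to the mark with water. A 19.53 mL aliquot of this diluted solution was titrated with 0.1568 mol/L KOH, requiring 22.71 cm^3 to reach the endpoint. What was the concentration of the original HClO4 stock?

2.70 M

n(KOH) = 0.1568 x 0.02271 = 0.003561 mol.
n(HClO4) in the aliquot = 0.003561 mol.
[diluted HClO4] = 0.003561 / 0.01953 = 0.1823 M.
Dilution factor = 100.0/6.750 = 14.81, so [stock] = 0.1823 x 14.81 = 2.70 M.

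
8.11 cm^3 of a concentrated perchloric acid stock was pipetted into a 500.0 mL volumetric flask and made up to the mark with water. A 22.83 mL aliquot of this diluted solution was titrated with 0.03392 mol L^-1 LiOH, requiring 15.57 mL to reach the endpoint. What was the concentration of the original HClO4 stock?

1.43 M

n(LiOH) = 0.03392 x 0.01557 = 0.0005281 mol.
n(HClO4) in the aliquot = 0.0005281 mol.
[diluted HClO4] = 0.0005281 / 0.02283 = 0.02313 M.
Dilution factor = 500.0/8.110 = 61.65, so [stock] = 0.02313 x 61.65 = 1.43 M.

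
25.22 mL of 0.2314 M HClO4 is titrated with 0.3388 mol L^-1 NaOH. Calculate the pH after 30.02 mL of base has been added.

12.89

n(acid) = 0.2314 x 0.02522 = 0.005836 mol; n(NaOH) added = 0.3388 x 0.03002 = 0.01017 mol.
Base is in excess by 0.01017 - 0.005836 = 0.004335 mol in a total volume of 0.05524 L.
[OH^-] = 0.004335/0.05524 = 0.07847 M, so pOH = 1.11 and pH = 14.00 - 1.11 = 12.89.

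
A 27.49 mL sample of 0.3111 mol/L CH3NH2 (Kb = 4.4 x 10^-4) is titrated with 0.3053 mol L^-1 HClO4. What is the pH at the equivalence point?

n(CH3NH2) = 0.3111 x 0.02749 = 0.008552 mol; V(HClO4) at equivalence = 0.008552/0.3053 = 0.02801 L.
At equivalence the base is fully converted to CH3NH3+; total volume = 0.05550 L, so [CH3NH3+] = 0.008552/0.05550 = 0.1541 M.
Ka(CH3NH3+) = Kw/Kb = 1.0e-14 / 4.4 x 10^-4 = 2.27e-11.
[H^+] = sqrt(Ka x [CH3NH3+]) = sqrt(2.27e-11 x 0.1541) = 1.87e-6 M.
pH = -log(1.87e-6) = 5.73.

5.73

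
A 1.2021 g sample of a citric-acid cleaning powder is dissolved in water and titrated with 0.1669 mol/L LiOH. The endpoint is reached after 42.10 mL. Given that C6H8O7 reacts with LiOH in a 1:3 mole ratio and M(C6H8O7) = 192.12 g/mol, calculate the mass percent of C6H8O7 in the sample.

37.4%

n(LiOH) = 0.1669 x 0.04210 = 0.007026 mol.
n(C6H8O7) = 0.007026 / 3 = 0.002342 mol.
mass of C6H8O7 = 0.002342 x 192.12 = 0.4500 g.
% purity = 0.4500 / 1.2021 x 100 = 37.4%.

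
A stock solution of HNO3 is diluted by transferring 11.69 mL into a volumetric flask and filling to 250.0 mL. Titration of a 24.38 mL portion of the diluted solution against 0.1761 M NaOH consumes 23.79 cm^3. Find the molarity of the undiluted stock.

3.67 M

n(NaOH) = 0.1761 x 0.02379 = 0.004189 mol.
n(HNO3) in the aliquot = 0.004189 mol.
[diluted HNO3] = 0.004189 / 0.02438 = 0.1718 M.
Dilution factor = 250.0/11.69 = 21.39, so [stock] = 0.1718 x 21.39 = 3.67 M.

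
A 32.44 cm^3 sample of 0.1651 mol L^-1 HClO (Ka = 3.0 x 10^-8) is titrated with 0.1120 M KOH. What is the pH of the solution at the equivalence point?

10.17

n(HClO) = 0.1651 x 0.03244 = 0.005356 mol; V(KOH) at equivalence = 0.005356/0.1120 = 0.04782 L.
At equivalence all the acid is converted to ClO-; total volume = 0.03244 + 0.04782 = 0.08026 L, so [ClO-] = 0.005356/0.08026 = 0.06673 M.
Kb = Kw/Ka = 1.0e-14 / 3.0 x 10^-8 = 3.33e-7.
[OH^-] = sqrt(Kb x [ClO-]) = sqrt(3.33e-7 x 0.06673) = 0.000149 M.
pOH = 3.83, so pH = 14.00 - 3.83 = 10.17.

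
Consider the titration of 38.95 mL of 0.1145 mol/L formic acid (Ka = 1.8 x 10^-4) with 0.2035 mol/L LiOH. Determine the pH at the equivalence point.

n(HCOOH) = 0.1145 x 0.03895 = 0.004460 mol; V(LiOH) at equivalence = 0.004460/0.2035 = 0.02192 L.
At equivalence all the acid is converted to HCOO-; total volume = 0.03895 + 0.02192 = 0.06087 L, so [HCOO-] = 0.004460/0.06087 = 0.07327 M.
Kb = Kw/Ka = 1.0e-14 / 1.8 x 10^-4 = 5.56e-11.
[OH^-] = sqrt(Kb x [HCOO-]) = sqrt(5.56e-11 x 0.07327) = 2.02e-6 M.
pOH = 5.70, so pH = 14.00 - 5.70 = 8.30.

8.30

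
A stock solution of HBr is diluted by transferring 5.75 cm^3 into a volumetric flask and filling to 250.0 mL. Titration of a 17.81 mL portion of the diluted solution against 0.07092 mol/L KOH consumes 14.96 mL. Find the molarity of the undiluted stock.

2.59 M

n(KOH) = 0.07092 x 0.01496 = 0.001061 mol.
n(HBr) in the aliquot = 0.001061 mol.
[diluted HBr] = 0.001061 / 0.01781 = 0.05957 M.
Dilution factor = 250.0/5.750 = 43.48, so [stock] = 0.05957 x 43.48 = 2.59 M.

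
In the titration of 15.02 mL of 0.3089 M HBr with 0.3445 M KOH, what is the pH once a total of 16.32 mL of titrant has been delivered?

n(acid) = 0.3089 x 0.01502 = 0.004640 mol; n(KOH) added = 0.3445 x 0.01632 = 0.005622 mol.
Base is in excess by 0.005622 - 0.004640 = 0.0009826 mol in a total volume of 0.03134 L.
[OH^-] = 0.0009826/0.03134 = 0.03135 M, so pOH = 1.50 and pH = 14.00 - 1.50 = 12.50.

12.50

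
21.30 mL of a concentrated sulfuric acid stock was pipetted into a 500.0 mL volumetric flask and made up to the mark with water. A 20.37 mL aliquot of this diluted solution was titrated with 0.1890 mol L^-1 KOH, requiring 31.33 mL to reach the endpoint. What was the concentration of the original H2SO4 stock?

3.41 M

n(KOH) = 0.1890 x 0.03133 = 0.005921 mol.
n(H2SO4) in the aliquot = 0.005921 x 1/2 = 0.002961 mol.
[diluted H2SO4] = 0.002961 / 0.02037 = 0.1453 M.
Dilution factor = 500.0/21.30 = 23.47, so [stock] = 0.1453 x 23.47 = 3.41 M.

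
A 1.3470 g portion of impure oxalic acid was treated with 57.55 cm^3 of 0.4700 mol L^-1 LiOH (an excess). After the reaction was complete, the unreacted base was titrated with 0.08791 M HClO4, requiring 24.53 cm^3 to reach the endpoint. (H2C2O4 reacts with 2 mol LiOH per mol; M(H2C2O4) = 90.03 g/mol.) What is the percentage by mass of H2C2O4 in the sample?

Total n(LiOH) added = 0.4700 x 0.05755 = 0.02705 mol.
n(HClO4) used = 0.08791 x 0.02453 = 0.002156 mol, which equals the excess n(LiOH).
So n(LiOH) consumed by the sample = 0.02705 - 0.002156 = 0.02489 mol.
n(H2C2O4) = 0.02489 / 2 = 0.01245 mol.
mass H2C2O4 = 0.01245 x 90.03 = 1.121 g, so %H2C2O4 = 1.121/1.3470 x 100 = 83.2%.

83.2%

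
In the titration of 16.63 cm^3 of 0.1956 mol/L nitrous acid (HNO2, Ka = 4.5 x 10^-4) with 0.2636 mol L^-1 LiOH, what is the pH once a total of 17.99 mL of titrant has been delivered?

12.63

n(acid) = 0.1956 x 0.01663 = 0.003253 mol; n(LiOH) added = 0.2636 x 0.01799 = 0.004742 mol.
Base is in excess by 0.004742 - 0.003253 = 0.001489 mol in a total volume of 0.03462 L.
[OH^-] = 0.001489/0.03462 = 0.04302 M, so pOH = 1.37 and pH = 14.00 - 1.37 = 12.63.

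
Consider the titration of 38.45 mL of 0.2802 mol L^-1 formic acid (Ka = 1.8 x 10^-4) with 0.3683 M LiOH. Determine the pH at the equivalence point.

n(HCOOH) = 0.2802 x 0.03845 = 0.01077 mol; V(LiOH) at equivalence = 0.01077/0.3683 = 0.02925 L.
At equivalence all the acid is converted to HCOO-; total volume = 0.03845 + 0.02925 = 0.06770 L, so [HCOO-] = 0.01077/0.06770 = 0.1591 M.
Kb = Kw/Ka = 1.0e-14 / 1.8 x 10^-4 = 5.56e-11.
[OH^-] = sqrt(Kb x [HCOO-]) = sqrt(5.56e-11 x 0.1591) = 2.97e-6 M.
pOH = 5.53, so pH = 14.00 - 5.53 = 8.47.

8.47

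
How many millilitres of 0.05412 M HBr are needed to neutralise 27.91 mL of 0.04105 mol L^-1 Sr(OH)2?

42.3 mL

n(Sr(OH)2) = 0.04105 mol/L x 0.02791 L = 0.001146 mol.
The neutralisation is 1 Sr(OH)2 : 2 HBr, so n(HBr) = 0.001146 x 2/1 = 0.002291 mol.
V(HBr) = 0.002291 / 0.05412 = 0.04234 L = 42.3 mL.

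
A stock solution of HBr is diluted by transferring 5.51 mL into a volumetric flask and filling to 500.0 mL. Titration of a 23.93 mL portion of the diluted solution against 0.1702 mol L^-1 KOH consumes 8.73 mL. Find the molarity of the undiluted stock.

5.63 M

n(KOH) = 0.1702 x 0.008730 = 0.001486 mol.
n(HBr) in the aliquot = 0.001486 mol.
[diluted HBr] = 0.001486 / 0.02393 = 0.06209 M.
Dilution factor = 500.0/5.510 = 90.74, so [stock] = 0.06209 x 90.74 = 5.63 M.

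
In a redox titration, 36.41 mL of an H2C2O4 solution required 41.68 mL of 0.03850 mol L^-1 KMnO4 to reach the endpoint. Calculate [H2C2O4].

0.110 M

n(KMnO4) = 0.03850 x 0.04168 = 0.001605 mol.
From the balanced equation, 2 mol KMnO4 reacts with 5 mol H2C2O4, so n(H2C2O4) = 0.001605 x 5/2 = 0.004012 mol.
[H2C2O4] = 0.004012 / 0.03641 L = 0.110 M.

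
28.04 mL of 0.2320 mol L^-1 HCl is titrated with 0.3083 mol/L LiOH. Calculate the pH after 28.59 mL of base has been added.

n(acid) = 0.2320 x 0.02804 = 0.006505 mol; n(LiOH) added = 0.3083 x 0.02859 = 0.008814 mol.
Base is in excess by 0.008814 - 0.006505 = 0.002309 mol in a total volume of 0.05663 L.
[OH^-] = 0.002309/0.05663 = 0.04077 M, so pOH = 1.39 and pH = 14.00 - 1.39 = 12.61.

12.61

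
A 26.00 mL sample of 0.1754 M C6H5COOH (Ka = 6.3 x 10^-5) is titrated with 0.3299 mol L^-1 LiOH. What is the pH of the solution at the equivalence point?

8.63

n(C6H5COOH) = 0.1754 x 0.02600 = 0.004560 mol; V(LiOH) at equivalence = 0.004560/0.3299 = 0.01382 L.
At equivalence all the acid is converted to C6H5COO-; total volume = 0.02600 + 0.01382 = 0.03982 L, so [C6H5COO-] = 0.004560/0.03982 = 0.1145 M.
Kb = Kw/Ka = 1.0e-14 / 6.3 x 10^-5 = 1.59e-10.
[OH^-] = sqrt(Kb x [C6H5COO-]) = sqrt(1.59e-10 x 0.1145) = 4.26e-6 M.
pOH = 5.37, so pH = 14.00 - 5.37 = 8.63.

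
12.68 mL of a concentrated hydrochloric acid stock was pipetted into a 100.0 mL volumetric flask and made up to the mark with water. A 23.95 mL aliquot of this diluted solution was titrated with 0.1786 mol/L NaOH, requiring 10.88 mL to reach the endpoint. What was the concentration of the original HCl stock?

0.640 M

n(NaOH) = 0.1786 x 0.01088 = 0.001943 mol.
n(HCl) in the aliquot = 0.001943 mol.
[diluted HCl] = 0.001943 / 0.02395 = 0.08113 M.
Dilution factor = 100.0/12.68 = 7.886, so [stock] = 0.08113 x 7.886 = 0.640 M.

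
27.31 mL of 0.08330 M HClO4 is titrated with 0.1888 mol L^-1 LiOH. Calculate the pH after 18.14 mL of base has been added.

n(acid) = 0.08330 x 0.02731 = 0.002275 mol; n(LiOH) added = 0.1888 x 0.01814 = 0.003425 mol.
Base is in excess by 0.003425 - 0.002275 = 0.001150 mol in a total volume of 0.04545 L.
[OH^-] = 0.001150/0.04545 = 0.02530 M, so pOH = 1.60 and pH = 14.00 - 1.60 = 12.40.

12.40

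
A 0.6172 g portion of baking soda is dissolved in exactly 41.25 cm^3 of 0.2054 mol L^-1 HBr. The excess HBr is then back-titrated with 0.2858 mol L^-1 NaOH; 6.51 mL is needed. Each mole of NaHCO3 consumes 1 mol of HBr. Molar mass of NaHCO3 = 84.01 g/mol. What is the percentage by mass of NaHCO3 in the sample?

Total n(HBr) added = 0.2054 x 0.04125 = 0.008473 mol.
n(NaOH) used = 0.2858 x 0.006510 = 0.001861 mol, which equals the excess n(HBr).
So n(HBr) consumed by the sample = 0.008473 - 0.001861 = 0.006612 mol.
n(NaHCO3) = 0.006612 / 1 = 0.006612 mol.
mass NaHCO3 = 0.006612 x 84.01 = 0.5555 g, so %NaHCO3 = 0.5555/0.6172 x 100 = 90.0%.

90.0%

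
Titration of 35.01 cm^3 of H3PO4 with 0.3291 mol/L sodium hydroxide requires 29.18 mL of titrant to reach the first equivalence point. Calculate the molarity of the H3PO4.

0.274 M

n(NaOH) = 0.3291 x 0.02918 = 0.009603 mol.
At the first equivalence point, 1 mol OH^- react per mol H3PO4, so n(H3PO4) = 0.009603 / 1 = 0.009603 mol.
[H3PO4] = 0.009603 / 0.03501 L = 0.274 M.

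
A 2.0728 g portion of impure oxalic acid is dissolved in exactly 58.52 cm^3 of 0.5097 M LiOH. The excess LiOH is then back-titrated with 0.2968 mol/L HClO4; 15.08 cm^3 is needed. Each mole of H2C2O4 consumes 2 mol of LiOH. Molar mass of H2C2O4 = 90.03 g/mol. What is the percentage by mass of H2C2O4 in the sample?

55.1%

Total n(LiOH) added = 0.5097 x 0.05852 = 0.02983 mol.
n(HClO4) used = 0.2968 x 0.01508 = 0.004476 mol, which equals the excess n(LiOH).
So n(LiOH) consumed by the sample = 0.02983 - 0.004476 = 0.02535 mol.
n(H2C2O4) = 0.02535 / 2 = 0.01268 mol.
mass H2C2O4 = 0.01268 x 90.03 = 1.141 g, so %H2C2O4 = 1.141/2.0728 x 100 = 55.1%.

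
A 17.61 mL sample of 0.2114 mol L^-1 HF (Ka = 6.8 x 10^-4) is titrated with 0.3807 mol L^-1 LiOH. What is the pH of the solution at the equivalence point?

n(HF) = 0.2114 x 0.01761 = 0.003723 mol; V(LiOH) at equivalence = 0.003723/0.3807 = 0.009779 L.
At equivalence all the acid is converted to F-; total volume = 0.01761 + 0.009779 = 0.02739 L, so [F-] = 0.003723/0.02739 = 0.1359 M.
Kb = Kw/Ka = 1.0e-14 / 6.8 x 10^-4 = 1.47e-11.
[OH^-] = sqrt(Kb x [F-]) = sqrt(1.47e-11 x 0.1359) = 1.41e-6 M.
pOH = 5.85, so pH = 14.00 - 5.85 = 8.15.

8.15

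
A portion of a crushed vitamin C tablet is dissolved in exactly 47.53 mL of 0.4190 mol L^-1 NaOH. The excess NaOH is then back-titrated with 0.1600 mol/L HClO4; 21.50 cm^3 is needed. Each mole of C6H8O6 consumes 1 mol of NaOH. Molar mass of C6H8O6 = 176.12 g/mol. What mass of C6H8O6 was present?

Total n(NaOH) added = 0.4190 x 0.04753 = 0.01992 mol.
n(HClO4) used = 0.1600 x 0.02150 = 0.003440 mol, which equals the excess n(NaOH).
So n(NaOH) consumed by the sample = 0.01992 - 0.003440 = 0.01648 mol.
n(C6H8O6) = 0.01648 / 1 = 0.01648 mol.
mass = 0.01648 mol x 176.12 g/mol = 2.90 g.

2.90 g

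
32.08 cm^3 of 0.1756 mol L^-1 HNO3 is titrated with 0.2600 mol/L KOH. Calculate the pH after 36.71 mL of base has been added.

12.75

n(acid) = 0.1756 x 0.03208 = 0.005633 mol; n(KOH) added = 0.2600 x 0.03671 = 0.009545 mol.
Base is in excess by 0.009545 - 0.005633 = 0.003911 mol in a total volume of 0.06879 L.
[OH^-] = 0.003911/0.06879 = 0.05686 M, so pOH = 1.25 and pH = 14.00 - 1.25 = 12.75.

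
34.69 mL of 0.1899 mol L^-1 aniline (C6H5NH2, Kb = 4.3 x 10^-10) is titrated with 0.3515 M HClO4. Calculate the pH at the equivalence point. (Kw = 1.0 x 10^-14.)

n(C6H5NH2) = 0.1899 x 0.03469 = 0.006588 mol; V(HClO4) at equivalence = 0.006588/0.3515 = 0.01874 L.
At equivalence the base is fully converted to C6H5NH3+; total volume = 0.05343 L, so [C6H5NH3+] = 0.006588/0.05343 = 0.1233 M.
Ka(C6H5NH3+) = Kw/Kb = 1.0e-14 / 4.3 x 10^-10 = 2.33e-5.
[H^+] = sqrt(Ka x [C6H5NH3+]) = sqrt(2.33e-5 x 0.1233) = 0.00169 M.
pH = -log(0.00169) = 2.77.

2.77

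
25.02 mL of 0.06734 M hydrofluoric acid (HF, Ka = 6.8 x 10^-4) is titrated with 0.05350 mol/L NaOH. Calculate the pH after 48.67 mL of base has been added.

12.10

n(acid) = 0.06734 x 0.02502 = 0.001685 mol; n(NaOH) added = 0.05350 x 0.04867 = 0.002604 mol.
Base is in excess by 0.002604 - 0.001685 = 0.0009190 mol in a total volume of 0.07369 L.
[OH^-] = 0.0009190/0.07369 = 0.01247 M, so pOH = 1.90 and pH = 14.00 - 1.90 = 12.10.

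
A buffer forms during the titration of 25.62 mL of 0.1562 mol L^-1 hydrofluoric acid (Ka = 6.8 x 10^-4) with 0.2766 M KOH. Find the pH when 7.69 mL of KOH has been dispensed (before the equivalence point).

Initial n(HF) = 0.1562 x 0.02562 = 0.004002 mol.
n(KOH) added = 0.2766 x 0.007690 = 0.002127 mol, converting that many moles of HF to F-.
Remaining n(HF) = 0.001875 mol; n(F-) = 0.002127 mol.
By Henderson-Hasselbalch, pH = pKa + log([A^-]/[HA]) = 3.17 + log(0.002127/0.001875) = 3.17 + (+0.05) = 3.22.

3.22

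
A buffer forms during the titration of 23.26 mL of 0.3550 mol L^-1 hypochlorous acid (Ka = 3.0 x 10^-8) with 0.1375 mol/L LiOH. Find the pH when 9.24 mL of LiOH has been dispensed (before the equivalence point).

Initial n(HClO) = 0.3550 x 0.02326 = 0.008257 mol.
n(LiOH) added = 0.1375 x 0.009240 = 0.001271 mol, converting that many moles of HClO to ClO-.
Remaining n(HClO) = 0.006987 mol; n(ClO-) = 0.001271 mol.
By Henderson-Hasselbalch, pH = pKa + log([A^-]/[HA]) = 7.52 + log(0.001271/0.006987) = 7.52 + (-0.74) = 6.78.

6.78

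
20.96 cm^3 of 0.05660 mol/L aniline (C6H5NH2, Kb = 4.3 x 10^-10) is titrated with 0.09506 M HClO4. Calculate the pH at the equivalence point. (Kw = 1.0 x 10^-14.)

n(C6H5NH2) = 0.05660 x 0.02096 = 0.001186 mol; V(HClO4) at equivalence = 0.001186/0.09506 = 0.01248 L.
At equivalence the base is fully converted to C6H5NH3+; total volume = 0.03344 L, so [C6H5NH3+] = 0.001186/0.03344 = 0.03548 M.
Ka(C6H5NH3+) = Kw/Kb = 1.0e-14 / 4.3 x 10^-10 = 2.33e-5.
[H^+] = sqrt(Ka x [C6H5NH3+]) = sqrt(2.33e-5 x 0.03548) = 0.000908 M.
pH = -log(0.000908) = 3.04.

3.04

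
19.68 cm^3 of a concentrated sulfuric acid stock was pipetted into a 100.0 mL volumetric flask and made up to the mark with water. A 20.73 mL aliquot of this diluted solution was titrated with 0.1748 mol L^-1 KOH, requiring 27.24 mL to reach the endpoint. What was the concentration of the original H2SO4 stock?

n(KOH) = 0.1748 x 0.02724 = 0.004762 mol.
n(H2SO4) in the aliquot = 0.004762 x 1/2 = 0.002381 mol.
[diluted H2SO4] = 0.002381 / 0.02073 = 0.1148 M.
Dilution factor = 100.0/19.68 = 5.081, so [stock] = 0.1148 x 5.081 = 0.584 M.

0.584 M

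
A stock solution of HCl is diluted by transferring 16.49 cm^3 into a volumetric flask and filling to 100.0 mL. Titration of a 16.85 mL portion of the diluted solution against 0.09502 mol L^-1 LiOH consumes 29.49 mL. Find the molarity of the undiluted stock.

n(LiOH) = 0.09502 x 0.02949 = 0.002802 mol.
n(HCl) in the aliquot = 0.002802 mol.
[diluted HCl] = 0.002802 / 0.01685 = 0.1663 M.
Dilution factor = 100.0/16.49 = 6.064, so [stock] = 0.1663 x 6.064 = 1.01 M.

1.01 M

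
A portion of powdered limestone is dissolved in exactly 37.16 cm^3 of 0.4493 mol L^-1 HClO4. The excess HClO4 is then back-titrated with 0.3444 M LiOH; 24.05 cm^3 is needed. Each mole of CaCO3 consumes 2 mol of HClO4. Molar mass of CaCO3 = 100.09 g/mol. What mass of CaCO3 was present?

Total n(HClO4) added = 0.4493 x 0.03716 = 0.01670 mol.
n(LiOH) used = 0.3444 x 0.02405 = 0.008283 mol, which equals the excess n(HClO4).
So n(HClO4) consumed by the sample = 0.01670 - 0.008283 = 0.008413 mol.
n(CaCO3) = 0.008413 / 2 = 0.004207 mol.
mass = 0.004207 mol x 100.09 g/mol = 0.421 g.

0.421 g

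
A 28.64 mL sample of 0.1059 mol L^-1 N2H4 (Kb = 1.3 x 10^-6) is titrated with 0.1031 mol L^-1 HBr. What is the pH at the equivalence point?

n(N2H4) = 0.1059 x 0.02864 = 0.003033 mol; V(HBr) at equivalence = 0.003033/0.1031 = 0.02942 L.
At equivalence the base is fully converted to N2H5+; total volume = 0.05806 L, so [N2H5+] = 0.003033/0.05806 = 0.05224 M.
Ka(N2H5+) = Kw/Kb = 1.0e-14 / 1.3 x 10^-6 = 7.69e-9.
[H^+] = sqrt(Ka x [N2H5+]) = sqrt(7.69e-9 x 0.05224) = 2.00e-5 M.
pH = -log(2.00e-5) = 4.70.

4.70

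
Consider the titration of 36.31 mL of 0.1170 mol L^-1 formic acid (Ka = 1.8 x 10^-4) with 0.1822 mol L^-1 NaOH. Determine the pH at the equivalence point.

8.30

n(HCOOH) = 0.1170 x 0.03631 = 0.004248 mol; V(NaOH) at equivalence = 0.004248/0.1822 = 0.02332 L.
At equivalence all the acid is converted to HCOO-; total volume = 0.03631 + 0.02332 = 0.05963 L, so [HCOO-] = 0.004248/0.05963 = 0.07125 M.
Kb = Kw/Ka = 1.0e-14 / 1.8 x 10^-4 = 5.56e-11.
[OH^-] = sqrt(Kb x [HCOO-]) = sqrt(5.56e-11 x 0.07125) = 1.99e-6 M.
pOH = 5.70, so pH = 14.00 - 5.70 = 8.30.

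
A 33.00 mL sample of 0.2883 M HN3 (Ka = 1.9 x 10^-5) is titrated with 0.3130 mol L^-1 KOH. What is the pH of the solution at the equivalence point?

8.95

n(HN3) = 0.2883 x 0.03300 = 0.009514 mol; V(KOH) at equivalence = 0.009514/0.3130 = 0.03040 L.
At equivalence all the acid is converted to N3-; total volume = 0.03300 + 0.03040 = 0.06340 L, so [N3-] = 0.009514/0.06340 = 0.1501 M.
Kb = Kw/Ka = 1.0e-14 / 1.9 x 10^-5 = 5.26e-10.
[OH^-] = sqrt(Kb x [N3-]) = sqrt(5.26e-10 x 0.1501) = 8.89e-6 M.
pOH = 5.05, so pH = 14.00 - 5.05 = 8.95.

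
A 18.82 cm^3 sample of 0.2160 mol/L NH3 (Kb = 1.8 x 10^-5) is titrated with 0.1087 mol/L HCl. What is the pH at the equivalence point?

n(NH3) = 0.2160 x 0.01882 = 0.004065 mol; V(HCl) at equivalence = 0.004065/0.1087 = 0.03740 L.
At equivalence the base is fully converted to NH4+; total volume = 0.05622 L, so [NH4+] = 0.004065/0.05622 = 0.07231 M.
Ka(NH4+) = Kw/Kb = 1.0e-14 / 1.8 x 10^-5 = 5.56e-10.
[H^+] = sqrt(Ka x [NH4+]) = sqrt(5.56e-10 x 0.07231) = 6.34e-6 M.
pH = -log(6.34e-6) = 5.20.

5.20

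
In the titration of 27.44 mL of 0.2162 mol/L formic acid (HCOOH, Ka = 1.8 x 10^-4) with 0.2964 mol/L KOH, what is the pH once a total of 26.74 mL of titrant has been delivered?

n(acid) = 0.2162 x 0.02744 = 0.005933 mol; n(KOH) added = 0.2964 x 0.02674 = 0.007926 mol.
Base is in excess by 0.007926 - 0.005933 = 0.001993 mol in a total volume of 0.05418 L.
[OH^-] = 0.001993/0.05418 = 0.03679 M, so pOH = 1.43 and pH = 14.00 - 1.43 = 12.57.

12.57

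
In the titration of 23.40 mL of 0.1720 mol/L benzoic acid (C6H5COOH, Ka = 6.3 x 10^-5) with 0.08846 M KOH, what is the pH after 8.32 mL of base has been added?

Initial n(C6H5COOH) = 0.1720 x 0.02340 = 0.004025 mol.
n(KOH) added = 0.08846 x 0.008320 = 0.0007360 mol, converting that many moles of C6H5COOH to C6H5COO-.
Remaining n(C6H5COOH) = 0.003289 mol; n(C6H5COO-) = 0.0007360 mol.
By Henderson-Hasselbalch, pH = pKa + log([A^-]/[HA]) = 4.20 + log(0.0007360/0.003289) = 4.20 + (-0.65) = 3.55.

3.55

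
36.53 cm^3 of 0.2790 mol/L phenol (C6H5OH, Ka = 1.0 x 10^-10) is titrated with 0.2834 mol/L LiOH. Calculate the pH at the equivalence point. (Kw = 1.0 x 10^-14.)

11.57

n(C6H5OH) = 0.2790 x 0.03653 = 0.01019 mol; V(LiOH) at equivalence = 0.01019/0.2834 = 0.03596 L.
At equivalence all the acid is converted to C6H5O-; total volume = 0.03653 + 0.03596 = 0.07249 L, so [C6H5O-] = 0.01019/0.07249 = 0.1406 M.
Kb = Kw/Ka = 1.0e-14 / 1.0 x 10^-10 = 0.000100.
[OH^-] = sqrt(Kb x [C6H5O-]) = sqrt(0.000100 x 0.1406) = 0.00375 M.
pOH = 2.43, so pH = 14.00 - 2.43 = 11.57.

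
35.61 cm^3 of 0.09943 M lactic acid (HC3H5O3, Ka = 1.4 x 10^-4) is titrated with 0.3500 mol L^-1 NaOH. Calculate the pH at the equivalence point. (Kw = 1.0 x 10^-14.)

8.37

n(HC3H5O3) = 0.09943 x 0.03561 = 0.003541 mol; V(NaOH) at equivalence = 0.003541/0.3500 = 0.01012 L.
At equivalence all the acid is converted to C3H5O3-; total volume = 0.03561 + 0.01012 = 0.04573 L, so [C3H5O3-] = 0.003541/0.04573 = 0.07743 M.
Kb = Kw/Ka = 1.0e-14 / 1.4 x 10^-4 = 7.14e-11.
[OH^-] = sqrt(Kb x [C3H5O3-]) = sqrt(7.14e-11 x 0.07743) = 2.35e-6 M.
pOH = 5.63, so pH = 14.00 - 5.63 = 8.37.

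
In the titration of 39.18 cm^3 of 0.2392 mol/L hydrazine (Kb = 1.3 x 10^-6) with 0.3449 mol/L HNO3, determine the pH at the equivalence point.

n(N2H4) = 0.2392 x 0.03918 = 0.009372 mol; V(HNO3) at equivalence = 0.009372/0.3449 = 0.02717 L.
At equivalence the base is fully converted to N2H5+; total volume = 0.06635 L, so [N2H5+] = 0.009372/0.06635 = 0.1412 M.
Ka(N2H5+) = Kw/Kb = 1.0e-14 / 1.3 x 10^-6 = 7.69e-9.
[H^+] = sqrt(Ka x [N2H5+]) = sqrt(7.69e-9 x 0.1412) = 3.30e-5 M.
pH = -log(3.30e-5) = 4.48.

4.48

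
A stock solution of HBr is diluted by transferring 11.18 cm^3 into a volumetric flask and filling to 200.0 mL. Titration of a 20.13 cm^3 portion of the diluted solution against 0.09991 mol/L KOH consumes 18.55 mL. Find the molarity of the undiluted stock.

1.65 M

n(KOH) = 0.09991 x 0.01855 = 0.001853 mol.
n(HBr) in the aliquot = 0.001853 mol.
[diluted HBr] = 0.001853 / 0.02013 = 0.09207 M.
Dilution factor = 200.0/11.18 = 17.89, so [stock] = 0.09207 x 17.89 = 1.65 M.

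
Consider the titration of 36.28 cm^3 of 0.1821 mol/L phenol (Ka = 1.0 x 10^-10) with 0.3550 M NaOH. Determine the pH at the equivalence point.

11.54

n(C6H5OH) = 0.1821 x 0.03628 = 0.006607 mol; V(NaOH) at equivalence = 0.006607/0.3550 = 0.01861 L.
At equivalence all the acid is converted to C6H5O-; total volume = 0.03628 + 0.01861 = 0.05489 L, so [C6H5O-] = 0.006607/0.05489 = 0.1204 M.
Kb = Kw/Ka = 1.0e-14 / 1.0 x 10^-10 = 0.000100.
[OH^-] = sqrt(Kb x [C6H5O-]) = sqrt(0.000100 x 0.1204) = 0.00347 M.
pOH = 2.46, so pH = 14.00 - 2.46 = 11.54.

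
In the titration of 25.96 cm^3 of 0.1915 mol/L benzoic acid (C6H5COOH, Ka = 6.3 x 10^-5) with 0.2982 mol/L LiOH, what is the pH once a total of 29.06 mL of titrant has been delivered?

12.83

n(acid) = 0.1915 x 0.02596 = 0.004971 mol; n(LiOH) added = 0.2982 x 0.02906 = 0.008666 mol.
Base is in excess by 0.008666 - 0.004971 = 0.003694 mol in a total volume of 0.05502 L.
[OH^-] = 0.003694/0.05502 = 0.06715 M, so pOH = 1.17 and pH = 14.00 - 1.17 = 12.83.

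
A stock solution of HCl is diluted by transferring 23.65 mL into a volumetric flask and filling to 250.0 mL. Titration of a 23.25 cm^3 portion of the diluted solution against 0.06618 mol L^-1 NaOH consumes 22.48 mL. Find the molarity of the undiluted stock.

n(NaOH) = 0.06618 x 0.02248 = 0.001488 mol.
n(HCl) in the aliquot = 0.001488 mol.
[diluted HCl] = 0.001488 / 0.02325 = 0.06399 M.
Dilution factor = 250.0/23.65 = 10.57, so [stock] = 0.06399 x 10.57 = 0.676 M.

0.676 M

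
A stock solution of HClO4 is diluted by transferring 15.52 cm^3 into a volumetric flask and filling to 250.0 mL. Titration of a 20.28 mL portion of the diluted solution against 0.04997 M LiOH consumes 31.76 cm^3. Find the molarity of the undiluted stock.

1.26 M

n(LiOH) = 0.04997 x 0.03176 = 0.001587 mol.
n(HClO4) in the aliquot = 0.001587 mol.
[diluted HClO4] = 0.001587 / 0.02028 = 0.07826 M.
Dilution factor = 250.0/15.52 = 16.11, so [stock] = 0.07826 x 16.11 = 1.26 M.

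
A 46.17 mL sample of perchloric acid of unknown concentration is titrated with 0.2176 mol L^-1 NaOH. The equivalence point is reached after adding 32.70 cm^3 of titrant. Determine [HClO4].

0.154 M

n(NaOH) delivered = 0.2176 x 0.03270 = 0.007116 mol.
For a 1:1 reaction, n(HClO4) = 0.007116 mol.
[HClO4] = 0.007116 mol / 0.04617 L = 0.154 M.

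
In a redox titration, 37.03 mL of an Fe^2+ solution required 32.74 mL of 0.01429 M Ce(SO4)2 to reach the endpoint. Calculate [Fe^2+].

n(Ce(SO4)2) = 0.01429 x 0.03274 = 0.0004679 mol.
From the balanced equation, 1 mol Ce(SO4)2 reacts with 1 mol Fe^2+, so n(Fe^2+) = 0.0004679 x 1/1 = 0.0004679 mol.
[Fe^2+] = 0.0004679 / 0.03703 L = 0.0126 M.

0.0126 M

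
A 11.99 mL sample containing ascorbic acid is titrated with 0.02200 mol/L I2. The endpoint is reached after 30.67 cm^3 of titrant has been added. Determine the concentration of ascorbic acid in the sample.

n(I2) = 0.02200 x 0.03067 = 0.0006747 mol.
From the balanced equation, 1 mol I2 reacts with 1 mol ascorbic acid, so n(ascorbic acid) = 0.0006747 x 1/1 = 0.0006747 mol.
[ascorbic acid] = 0.0006747 / 0.01199 L = 0.0563 M.

0.0563 M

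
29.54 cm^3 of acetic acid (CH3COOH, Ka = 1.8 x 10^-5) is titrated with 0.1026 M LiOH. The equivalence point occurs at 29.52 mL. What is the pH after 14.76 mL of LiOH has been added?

14.76 mL is exactly half the equivalence volume (29.52/2), i.e. the half-equivalence point.
There, n(HA) = n(A^-), so pH = pKa = -log(1.8 x 10^-5) = 4.74.

4.74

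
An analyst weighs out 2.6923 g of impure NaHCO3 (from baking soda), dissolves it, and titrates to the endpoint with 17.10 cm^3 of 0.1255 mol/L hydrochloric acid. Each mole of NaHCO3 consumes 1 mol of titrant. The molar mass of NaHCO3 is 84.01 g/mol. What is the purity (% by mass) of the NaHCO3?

6.70%

n(HCl) = 0.1255 x 0.01710 = 0.002146 mol.
n(NaHCO3) = 0.002146 / 1 = 0.002146 mol.
mass of NaHCO3 = 0.002146 x 84.01 = 0.1803 g.
% purity = 0.1803 / 2.6923 x 100 = 6.70%.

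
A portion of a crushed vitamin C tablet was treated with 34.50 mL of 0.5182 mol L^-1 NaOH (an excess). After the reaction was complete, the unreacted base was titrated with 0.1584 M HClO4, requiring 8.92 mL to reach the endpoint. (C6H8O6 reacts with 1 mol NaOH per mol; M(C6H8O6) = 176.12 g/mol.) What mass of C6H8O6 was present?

2.90 g

Total n(NaOH) added = 0.5182 x 0.03450 = 0.01788 mol.
n(HClO4) used = 0.1584 x 0.008920 = 0.001413 mol, which equals the excess n(NaOH).
So n(NaOH) consumed by the sample = 0.01788 - 0.001413 = 0.01646 mol.
n(C6H8O6) = 0.01646 / 1 = 0.01646 mol.
mass = 0.01646 mol x 176.12 g/mol = 2.90 g.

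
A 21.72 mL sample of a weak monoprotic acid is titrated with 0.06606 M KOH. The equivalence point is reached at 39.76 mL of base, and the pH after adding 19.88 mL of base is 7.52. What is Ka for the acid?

19.88 mL is half of the equivalence volume, so this is the half-equivalence point where [HA] = [A^-].
At half-equivalence pH = pKa, so pKa = 7.52.
Ka = 10^(-7.52) = 3.0 x 10^-8.

3.0 x 10^-8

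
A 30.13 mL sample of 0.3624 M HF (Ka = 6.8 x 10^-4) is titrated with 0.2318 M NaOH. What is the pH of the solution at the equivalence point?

n(HF) = 0.3624 x 0.03013 = 0.01092 mol; V(NaOH) at equivalence = 0.01092/0.2318 = 0.04711 L.
At equivalence all the acid is converted to F-; total volume = 0.03013 + 0.04711 = 0.07724 L, so [F-] = 0.01092/0.07724 = 0.1414 M.
Kb = Kw/Ka = 1.0e-14 / 6.8 x 10^-4 = 1.47e-11.
[OH^-] = sqrt(Kb x [F-]) = sqrt(1.47e-11 x 0.1414) = 1.44e-6 M.
pOH = 5.84, so pH = 14.00 - 5.84 = 8.16.

8.16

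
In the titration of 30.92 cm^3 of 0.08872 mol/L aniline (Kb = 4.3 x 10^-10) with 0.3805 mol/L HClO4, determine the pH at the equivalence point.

n(C6H5NH2) = 0.08872 x 0.03092 = 0.002743 mol; V(HClO4) at equivalence = 0.002743/0.3805 = 0.007210 L.
At equivalence the base is fully converted to C6H5NH3+; total volume = 0.03813 L, so [C6H5NH3+] = 0.002743/0.03813 = 0.07194 M.
Ka(C6H5NH3+) = Kw/Kb = 1.0e-14 / 4.3 x 10^-10 = 2.33e-5.
[H^+] = sqrt(Ka x [C6H5NH3+]) = sqrt(2.33e-5 x 0.07194) = 0.00129 M.
pH = -log(0.00129) = 2.89.

2.89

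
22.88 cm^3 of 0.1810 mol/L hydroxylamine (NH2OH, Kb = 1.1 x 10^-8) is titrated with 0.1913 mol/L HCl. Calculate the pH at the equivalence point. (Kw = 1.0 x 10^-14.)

n(NH2OH) = 0.1810 x 0.02288 = 0.004141 mol; V(HCl) at equivalence = 0.004141/0.1913 = 0.02165 L.
At equivalence the base is fully converted to NH3OH+; total volume = 0.04453 L, so [NH3OH+] = 0.004141/0.04453 = 0.09300 M.
Ka(NH3OH+) = Kw/Kb = 1.0e-14 / 1.1 x 10^-8 = 9.09e-7.
[H^+] = sqrt(Ka x [NH3OH+]) = sqrt(9.09e-7 x 0.09300) = 0.000291 M.
pH = -log(0.000291) = 3.54.

3.54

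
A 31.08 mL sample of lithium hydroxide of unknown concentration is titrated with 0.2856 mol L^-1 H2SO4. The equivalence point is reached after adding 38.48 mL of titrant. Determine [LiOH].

0.707 M

n(H2SO4) delivered = 0.2856 x 0.03848 = 0.01099 mol.
The reaction is 2 LiOH + 1 H2SO4, so n(LiOH) = 0.01099 x 2/1 = 0.02198 mol.
[LiOH] = 0.02198 mol / 0.03108 L = 0.707 M.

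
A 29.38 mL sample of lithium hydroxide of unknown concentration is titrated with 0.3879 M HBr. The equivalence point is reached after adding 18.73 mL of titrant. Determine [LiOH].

0.247 M

n(HBr) delivered = 0.3879 x 0.01873 = 0.007265 mol.
For a 1:1 reaction, n(LiOH) = 0.007265 mol.
[LiOH] = 0.007265 mol / 0.02938 L = 0.247 M.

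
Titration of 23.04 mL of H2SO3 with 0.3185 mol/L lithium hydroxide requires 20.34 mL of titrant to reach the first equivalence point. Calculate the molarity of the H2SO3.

n(LiOH) = 0.3185 x 0.02034 = 0.006478 mol.
At the first equivalence point, 1 mol OH^- react per mol H2SO3, so n(H2SO3) = 0.006478 / 1 = 0.006478 mol.
[H2SO3] = 0.006478 / 0.02304 L = 0.281 M.

0.281 M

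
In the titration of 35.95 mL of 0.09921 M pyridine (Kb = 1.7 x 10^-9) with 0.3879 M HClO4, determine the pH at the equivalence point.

3.17

n(C5H5N) = 0.09921 x 0.03595 = 0.003567 mol; V(HClO4) at equivalence = 0.003567/0.3879 = 0.009195 L.
At equivalence the base is fully converted to C5H5NH+; total volume = 0.04514 L, so [C5H5NH+] = 0.003567/0.04514 = 0.07900 M.
Ka(C5H5NH+) = Kw/Kb = 1.0e-14 / 1.7 x 10^-9 = 5.88e-6.
[H^+] = sqrt(Ka x [C5H5NH+]) = sqrt(5.88e-6 x 0.07900) = 0.000682 M.
pH = -log(0.000682) = 3.17.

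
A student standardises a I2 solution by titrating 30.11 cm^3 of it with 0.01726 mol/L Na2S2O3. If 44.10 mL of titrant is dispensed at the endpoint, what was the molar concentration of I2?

n(Na2S2O3) = 0.01726 x 0.04410 = 0.0007612 mol.
From the balanced equation, 2 mol Na2S2O3 reacts with 1 mol I2, so n(I2) = 0.0007612 x 1/2 = 0.0003806 mol.
[I2] = 0.0003806 / 0.03011 L = 0.0126 M.

0.0126 M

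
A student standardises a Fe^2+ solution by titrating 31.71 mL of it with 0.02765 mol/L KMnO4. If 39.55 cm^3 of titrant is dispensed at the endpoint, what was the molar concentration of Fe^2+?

n(KMnO4) = 0.02765 x 0.03955 = 0.001094 mol.
From the balanced equation, 1 mol KMnO4 reacts with 5 mol Fe^2+, so n(Fe^2+) = 0.001094 x 5/1 = 0.005468 mol.
[Fe^2+] = 0.005468 / 0.03171 L = 0.172 M.

0.172 M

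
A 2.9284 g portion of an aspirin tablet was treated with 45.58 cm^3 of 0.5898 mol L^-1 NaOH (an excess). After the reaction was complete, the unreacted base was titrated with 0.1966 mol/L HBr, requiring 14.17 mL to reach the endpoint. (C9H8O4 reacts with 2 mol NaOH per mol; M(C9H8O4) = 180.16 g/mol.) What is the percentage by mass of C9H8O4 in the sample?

74.1%

Total n(NaOH) added = 0.5898 x 0.04558 = 0.02688 mol.
n(HBr) used = 0.1966 x 0.01417 = 0.002786 mol, which equals the excess n(NaOH).
So n(NaOH) consumed by the sample = 0.02688 - 0.002786 = 0.02410 mol.
n(C9H8O4) = 0.02410 / 2 = 0.01205 mol.
mass C9H8O4 = 0.01205 x 180.16 = 2.171 g, so %C9H8O4 = 2.171/2.9284 x 100 = 74.1%.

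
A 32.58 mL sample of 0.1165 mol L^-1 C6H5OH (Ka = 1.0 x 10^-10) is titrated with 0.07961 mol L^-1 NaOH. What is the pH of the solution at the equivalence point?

n(C6H5OH) = 0.1165 x 0.03258 = 0.003796 mol; V(NaOH) at equivalence = 0.003796/0.07961 = 0.04768 L.
At equivalence all the acid is converted to C6H5O-; total volume = 0.03258 + 0.04768 = 0.08026 L, so [C6H5O-] = 0.003796/0.08026 = 0.04729 M.
Kb = Kw/Ka = 1.0e-14 / 1.0 x 10^-10 = 0.000100.
[OH^-] = sqrt(Kb x [C6H5O-]) = sqrt(0.000100 x 0.04729) = 0.00217 M.
pOH = 2.66, so pH = 14.00 - 2.66 = 11.34.

11.34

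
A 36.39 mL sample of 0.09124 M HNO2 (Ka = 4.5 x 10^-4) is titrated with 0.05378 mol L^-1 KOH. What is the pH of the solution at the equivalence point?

7.94

n(HNO2) = 0.09124 x 0.03639 = 0.003320 mol; V(KOH) at equivalence = 0.003320/0.05378 = 0.06174 L.
At equivalence all the acid is converted to NO2-; total volume = 0.03639 + 0.06174 = 0.09813 L, so [NO2-] = 0.003320/0.09813 = 0.03384 M.
Kb = Kw/Ka = 1.0e-14 / 4.5 x 10^-4 = 2.22e-11.
[OH^-] = sqrt(Kb x [NO2-]) = sqrt(2.22e-11 x 0.03384) = 8.67e-7 M.
pOH = 6.06, so pH = 14.00 - 6.06 = 7.94.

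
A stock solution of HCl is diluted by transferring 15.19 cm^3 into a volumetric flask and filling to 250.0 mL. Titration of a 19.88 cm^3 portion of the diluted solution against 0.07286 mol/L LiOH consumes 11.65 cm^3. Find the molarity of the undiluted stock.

0.703 M

n(LiOH) = 0.07286 x 0.01165 = 0.0008488 mol.
n(HCl) in the aliquot = 0.0008488 mol.
[diluted HCl] = 0.0008488 / 0.01988 = 0.04270 M.
Dilution factor = 250.0/15.19 = 16.46, so [stock] = 0.04270 x 16.46 = 0.703 M.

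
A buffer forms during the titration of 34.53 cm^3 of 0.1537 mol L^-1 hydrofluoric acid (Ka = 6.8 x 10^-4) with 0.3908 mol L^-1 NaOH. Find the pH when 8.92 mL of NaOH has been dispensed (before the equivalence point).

Initial n(HF) = 0.1537 x 0.03453 = 0.005307 mol.
n(NaOH) added = 0.3908 x 0.008920 = 0.003486 mol, converting that many moles of HF to F-.
Remaining n(HF) = 0.001821 mol; n(F-) = 0.003486 mol.
By Henderson-Hasselbalch, pH = pKa + log([A^-]/[HA]) = 3.17 + log(0.003486/0.001821) = 3.17 + (+0.28) = 3.45.

3.45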